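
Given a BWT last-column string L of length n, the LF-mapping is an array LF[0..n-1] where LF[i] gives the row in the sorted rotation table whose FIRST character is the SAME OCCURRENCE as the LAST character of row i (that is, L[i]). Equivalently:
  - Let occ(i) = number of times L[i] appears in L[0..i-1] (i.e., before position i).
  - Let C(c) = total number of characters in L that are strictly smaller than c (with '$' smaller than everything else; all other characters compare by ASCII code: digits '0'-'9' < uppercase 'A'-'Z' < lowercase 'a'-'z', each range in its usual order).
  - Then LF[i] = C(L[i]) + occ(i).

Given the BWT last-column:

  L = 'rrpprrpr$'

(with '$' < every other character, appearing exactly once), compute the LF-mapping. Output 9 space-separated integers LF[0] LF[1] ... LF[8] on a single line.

Char counts: '$':1, 'p':3, 'r':5
C (first-col start): C('$')=0, C('p')=1, C('r')=4
L[0]='r': occ=0, LF[0]=C('r')+0=4+0=4
L[1]='r': occ=1, LF[1]=C('r')+1=4+1=5
L[2]='p': occ=0, LF[2]=C('p')+0=1+0=1
L[3]='p': occ=1, LF[3]=C('p')+1=1+1=2
L[4]='r': occ=2, LF[4]=C('r')+2=4+2=6
L[5]='r': occ=3, LF[5]=C('r')+3=4+3=7
L[6]='p': occ=2, LF[6]=C('p')+2=1+2=3
L[7]='r': occ=4, LF[7]=C('r')+4=4+4=8
L[8]='$': occ=0, LF[8]=C('$')+0=0+0=0

Answer: 4 5 1 2 6 7 3 8 0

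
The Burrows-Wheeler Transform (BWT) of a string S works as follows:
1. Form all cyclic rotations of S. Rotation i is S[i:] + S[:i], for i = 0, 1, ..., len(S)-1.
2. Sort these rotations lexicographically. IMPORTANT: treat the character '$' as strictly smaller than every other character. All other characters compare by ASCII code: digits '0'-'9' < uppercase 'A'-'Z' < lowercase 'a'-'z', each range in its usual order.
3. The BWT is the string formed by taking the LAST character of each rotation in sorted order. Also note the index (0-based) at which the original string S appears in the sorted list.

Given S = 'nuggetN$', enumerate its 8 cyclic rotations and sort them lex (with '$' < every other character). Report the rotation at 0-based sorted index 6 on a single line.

All 8 rotations (rotation i = S[i:]+S[:i]):
  rot[0] = nuggetN$
  rot[1] = uggetN$n
  rot[2] = ggetN$nu
  rot[3] = getN$nug
  rot[4] = etN$nugg
  rot[5] = tN$nugge
  rot[6] = N$nugget
  rot[7] = $nuggetN
Sorted (with $ < everything):
  sorted[0] = $nuggetN
  sorted[1] = N$nugget
  sorted[2] = etN$nugg
  sorted[3] = getN$nug
  sorted[4] = ggetN$nu
  sorted[5] = nuggetN$
  sorted[6] = tN$nugge
  sorted[7] = uggetN$n
sorted[6] = tN$nugge

Answer: tN$nugge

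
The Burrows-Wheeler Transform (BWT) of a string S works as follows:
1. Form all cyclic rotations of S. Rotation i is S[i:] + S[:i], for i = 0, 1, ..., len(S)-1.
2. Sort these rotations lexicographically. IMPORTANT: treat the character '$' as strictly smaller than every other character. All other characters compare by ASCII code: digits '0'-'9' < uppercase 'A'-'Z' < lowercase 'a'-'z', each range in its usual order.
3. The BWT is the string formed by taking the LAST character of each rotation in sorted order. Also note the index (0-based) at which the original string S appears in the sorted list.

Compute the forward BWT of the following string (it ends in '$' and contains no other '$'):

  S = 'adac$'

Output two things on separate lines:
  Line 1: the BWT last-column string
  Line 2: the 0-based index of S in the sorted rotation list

All 5 rotations (rotation i = S[i:]+S[:i]):
  rot[0] = adac$
  rot[1] = dac$a
  rot[2] = ac$ad
  rot[3] = c$ada
  rot[4] = $adac
Sorted (with $ < everything):
  sorted[0] = $adac  (last char: 'c')
  sorted[1] = ac$ad  (last char: 'd')
  sorted[2] = adac$  (last char: '$')
  sorted[3] = c$ada  (last char: 'a')
  sorted[4] = dac$a  (last char: 'a')
Last column: cd$aa
Original string S is at sorted index 2

Answer: cd$aa
2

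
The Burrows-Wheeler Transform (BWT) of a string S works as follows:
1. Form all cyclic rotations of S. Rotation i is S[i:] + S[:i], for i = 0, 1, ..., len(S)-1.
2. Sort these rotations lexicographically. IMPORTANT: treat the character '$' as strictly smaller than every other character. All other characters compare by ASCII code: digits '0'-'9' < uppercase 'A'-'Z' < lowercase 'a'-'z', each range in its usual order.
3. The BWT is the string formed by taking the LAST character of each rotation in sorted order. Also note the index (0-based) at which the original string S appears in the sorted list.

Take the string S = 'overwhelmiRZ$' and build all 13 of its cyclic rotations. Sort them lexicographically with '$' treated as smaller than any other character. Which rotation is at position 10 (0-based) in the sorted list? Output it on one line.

Answer: rwhelmiRZ$ove

Derivation:
All 13 rotations (rotation i = S[i:]+S[:i]):
  rot[0] = overwhelmiRZ$
  rot[1] = verwhelmiRZ$o
  rot[2] = erwhelmiRZ$ov
  rot[3] = rwhelmiRZ$ove
  rot[4] = whelmiRZ$over
  rot[5] = helmiRZ$overw
  rot[6] = elmiRZ$overwh
  rot[7] = lmiRZ$overwhe
  rot[8] = miRZ$overwhel
  rot[9] = iRZ$overwhelm
  rot[10] = RZ$overwhelmi
  rot[11] = Z$overwhelmiR
  rot[12] = $overwhelmiRZ
Sorted (with $ < everything):
  sorted[0] = $overwhelmiRZ
  sorted[1] = RZ$overwhelmi
  sorted[2] = Z$overwhelmiR
  sorted[3] = elmiRZ$overwh
  sorted[4] = erwhelmiRZ$ov
  sorted[5] = helmiRZ$overw
  sorted[6] = iRZ$overwhelm
  sorted[7] = lmiRZ$overwhe
  sorted[8] = miRZ$overwhel
  sorted[9] = overwhelmiRZ$
  sorted[10] = rwhelmiRZ$ove
  sorted[11] = verwhelmiRZ$o
  sorted[12] = whelmiRZ$over
sorted[10] = rwhelmiRZ$ove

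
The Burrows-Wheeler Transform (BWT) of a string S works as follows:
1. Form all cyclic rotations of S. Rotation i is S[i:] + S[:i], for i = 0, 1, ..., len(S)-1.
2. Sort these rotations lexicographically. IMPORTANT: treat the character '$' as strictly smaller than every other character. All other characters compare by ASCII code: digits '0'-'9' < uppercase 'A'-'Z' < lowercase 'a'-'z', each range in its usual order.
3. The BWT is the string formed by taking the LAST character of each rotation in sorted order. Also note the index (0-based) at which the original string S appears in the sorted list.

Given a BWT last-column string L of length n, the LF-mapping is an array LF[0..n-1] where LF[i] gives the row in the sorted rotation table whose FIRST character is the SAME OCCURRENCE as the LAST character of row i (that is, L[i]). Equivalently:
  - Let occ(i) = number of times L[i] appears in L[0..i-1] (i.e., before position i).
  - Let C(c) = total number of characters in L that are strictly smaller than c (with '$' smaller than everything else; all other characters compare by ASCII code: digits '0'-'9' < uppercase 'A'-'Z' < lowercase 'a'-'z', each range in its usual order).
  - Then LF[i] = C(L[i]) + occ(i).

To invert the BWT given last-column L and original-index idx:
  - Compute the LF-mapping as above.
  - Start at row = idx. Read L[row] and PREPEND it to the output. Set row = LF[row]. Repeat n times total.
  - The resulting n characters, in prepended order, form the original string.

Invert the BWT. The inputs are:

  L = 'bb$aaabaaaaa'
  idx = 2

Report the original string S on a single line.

LF mapping: 9 10 0 1 2 3 11 4 5 6 7 8
Walk LF starting at row 2, prepending L[row]:
  step 1: row=2, L[2]='$', prepend. Next row=LF[2]=0
  step 2: row=0, L[0]='b', prepend. Next row=LF[0]=9
  step 3: row=9, L[9]='a', prepend. Next row=LF[9]=6
  step 4: row=6, L[6]='b', prepend. Next row=LF[6]=11
  step 5: row=11, L[11]='a', prepend. Next row=LF[11]=8
  step 6: row=8, L[8]='a', prepend. Next row=LF[8]=5
  step 7: row=5, L[5]='a', prepend. Next row=LF[5]=3
  step 8: row=3, L[3]='a', prepend. Next row=LF[3]=1
  step 9: row=1, L[1]='b', prepend. Next row=LF[1]=10
  step 10: row=10, L[10]='a', prepend. Next row=LF[10]=7
  step 11: row=7, L[7]='a', prepend. Next row=LF[7]=4
  step 12: row=4, L[4]='a', prepend. Next row=LF[4]=2
Reversed output: aaabaaaabab$

Answer: aaabaaaabab$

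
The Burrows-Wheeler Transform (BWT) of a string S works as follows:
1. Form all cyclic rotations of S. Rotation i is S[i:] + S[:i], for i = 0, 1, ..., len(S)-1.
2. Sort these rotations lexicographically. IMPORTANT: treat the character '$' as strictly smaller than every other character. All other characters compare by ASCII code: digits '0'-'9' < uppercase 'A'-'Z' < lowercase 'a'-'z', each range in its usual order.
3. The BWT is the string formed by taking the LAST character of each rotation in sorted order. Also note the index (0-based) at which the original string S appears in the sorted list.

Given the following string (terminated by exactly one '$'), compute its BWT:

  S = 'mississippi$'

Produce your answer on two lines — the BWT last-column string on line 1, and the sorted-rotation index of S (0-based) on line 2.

Answer: ipssm$pissii
5

Derivation:
All 12 rotations (rotation i = S[i:]+S[:i]):
  rot[0] = mississippi$
  rot[1] = ississippi$m
  rot[2] = ssissippi$mi
  rot[3] = sissippi$mis
  rot[4] = issippi$miss
  rot[5] = ssippi$missi
  rot[6] = sippi$missis
  rot[7] = ippi$mississ
  rot[8] = ppi$mississi
  rot[9] = pi$mississip
  rot[10] = i$mississipp
  rot[11] = $mississippi
Sorted (with $ < everything):
  sorted[0] = $mississippi  (last char: 'i')
  sorted[1] = i$mississipp  (last char: 'p')
  sorted[2] = ippi$mississ  (last char: 's')
  sorted[3] = issippi$miss  (last char: 's')
  sorted[4] = ississippi$m  (last char: 'm')
  sorted[5] = mississippi$  (last char: '$')
  sorted[6] = pi$mississip  (last char: 'p')
  sorted[7] = ppi$mississi  (last char: 'i')
  sorted[8] = sippi$missis  (last char: 's')
  sorted[9] = sissippi$mis  (last char: 's')
  sorted[10] = ssippi$missi  (last char: 'i')
  sorted[11] = ssissippi$mi  (last char: 'i')
Last column: ipssm$pissii
Original string S is at sorted index 5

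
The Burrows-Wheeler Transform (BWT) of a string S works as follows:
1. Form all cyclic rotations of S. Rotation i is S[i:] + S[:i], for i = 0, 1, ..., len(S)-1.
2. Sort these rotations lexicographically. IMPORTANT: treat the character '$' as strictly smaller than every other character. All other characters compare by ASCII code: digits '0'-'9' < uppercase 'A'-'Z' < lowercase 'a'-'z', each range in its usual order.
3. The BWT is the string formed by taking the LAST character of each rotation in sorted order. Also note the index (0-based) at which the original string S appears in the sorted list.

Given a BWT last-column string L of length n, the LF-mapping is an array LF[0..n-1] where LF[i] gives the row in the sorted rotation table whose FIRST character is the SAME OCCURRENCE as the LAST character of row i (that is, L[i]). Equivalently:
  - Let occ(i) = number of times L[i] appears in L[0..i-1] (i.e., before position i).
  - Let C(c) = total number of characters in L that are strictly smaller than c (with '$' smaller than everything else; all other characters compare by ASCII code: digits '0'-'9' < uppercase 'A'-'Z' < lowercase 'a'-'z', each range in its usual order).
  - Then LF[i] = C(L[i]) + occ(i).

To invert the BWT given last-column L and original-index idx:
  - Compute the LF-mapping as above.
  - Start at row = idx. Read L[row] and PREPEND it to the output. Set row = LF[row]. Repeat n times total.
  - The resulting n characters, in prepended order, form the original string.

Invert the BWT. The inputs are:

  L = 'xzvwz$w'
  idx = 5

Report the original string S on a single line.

LF mapping: 4 5 1 2 6 0 3
Walk LF starting at row 5, prepending L[row]:
  step 1: row=5, L[5]='$', prepend. Next row=LF[5]=0
  step 2: row=0, L[0]='x', prepend. Next row=LF[0]=4
  step 3: row=4, L[4]='z', prepend. Next row=LF[4]=6
  step 4: row=6, L[6]='w', prepend. Next row=LF[6]=3
  step 5: row=3, L[3]='w', prepend. Next row=LF[3]=2
  step 6: row=2, L[2]='v', prepend. Next row=LF[2]=1
  step 7: row=1, L[1]='z', prepend. Next row=LF[1]=5
Reversed output: zvwwzx$

Answer: zvwwzx$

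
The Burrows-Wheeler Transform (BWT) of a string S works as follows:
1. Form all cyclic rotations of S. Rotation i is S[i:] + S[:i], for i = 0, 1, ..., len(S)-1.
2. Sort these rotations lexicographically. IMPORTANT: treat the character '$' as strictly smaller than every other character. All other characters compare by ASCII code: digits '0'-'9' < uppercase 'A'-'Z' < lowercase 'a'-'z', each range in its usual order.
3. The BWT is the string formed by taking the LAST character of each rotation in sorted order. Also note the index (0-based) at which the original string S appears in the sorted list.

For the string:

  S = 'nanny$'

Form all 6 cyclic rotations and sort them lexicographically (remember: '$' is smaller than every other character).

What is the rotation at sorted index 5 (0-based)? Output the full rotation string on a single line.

Answer: y$nann

Derivation:
All 6 rotations (rotation i = S[i:]+S[:i]):
  rot[0] = nanny$
  rot[1] = anny$n
  rot[2] = nny$na
  rot[3] = ny$nan
  rot[4] = y$nann
  rot[5] = $nanny
Sorted (with $ < everything):
  sorted[0] = $nanny
  sorted[1] = anny$n
  sorted[2] = nanny$
  sorted[3] = nny$na
  sorted[4] = ny$nan
  sorted[5] = y$nann
sorted[5] = y$nann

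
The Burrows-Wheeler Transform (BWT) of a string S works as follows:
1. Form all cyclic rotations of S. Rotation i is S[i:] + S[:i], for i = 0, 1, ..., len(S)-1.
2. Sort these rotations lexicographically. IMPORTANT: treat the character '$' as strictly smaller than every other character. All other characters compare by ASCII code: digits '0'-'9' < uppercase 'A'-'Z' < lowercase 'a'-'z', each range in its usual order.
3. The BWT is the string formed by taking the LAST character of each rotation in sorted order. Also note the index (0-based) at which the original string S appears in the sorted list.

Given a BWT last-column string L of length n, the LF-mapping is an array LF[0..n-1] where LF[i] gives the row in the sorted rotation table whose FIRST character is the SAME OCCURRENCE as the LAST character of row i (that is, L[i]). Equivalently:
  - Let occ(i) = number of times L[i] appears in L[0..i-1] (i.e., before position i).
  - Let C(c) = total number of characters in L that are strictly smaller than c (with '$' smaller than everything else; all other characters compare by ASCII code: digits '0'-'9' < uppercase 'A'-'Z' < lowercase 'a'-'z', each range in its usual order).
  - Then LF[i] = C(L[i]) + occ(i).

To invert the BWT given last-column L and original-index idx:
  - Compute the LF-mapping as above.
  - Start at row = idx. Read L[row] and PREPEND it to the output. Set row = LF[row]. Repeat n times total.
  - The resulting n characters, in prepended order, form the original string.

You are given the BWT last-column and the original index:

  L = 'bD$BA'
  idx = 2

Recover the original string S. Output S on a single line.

LF mapping: 4 3 0 2 1
Walk LF starting at row 2, prepending L[row]:
  step 1: row=2, L[2]='$', prepend. Next row=LF[2]=0
  step 2: row=0, L[0]='b', prepend. Next row=LF[0]=4
  step 3: row=4, L[4]='A', prepend. Next row=LF[4]=1
  step 4: row=1, L[1]='D', prepend. Next row=LF[1]=3
  step 5: row=3, L[3]='B', prepend. Next row=LF[3]=2
Reversed output: BDAb$

Answer: BDAb$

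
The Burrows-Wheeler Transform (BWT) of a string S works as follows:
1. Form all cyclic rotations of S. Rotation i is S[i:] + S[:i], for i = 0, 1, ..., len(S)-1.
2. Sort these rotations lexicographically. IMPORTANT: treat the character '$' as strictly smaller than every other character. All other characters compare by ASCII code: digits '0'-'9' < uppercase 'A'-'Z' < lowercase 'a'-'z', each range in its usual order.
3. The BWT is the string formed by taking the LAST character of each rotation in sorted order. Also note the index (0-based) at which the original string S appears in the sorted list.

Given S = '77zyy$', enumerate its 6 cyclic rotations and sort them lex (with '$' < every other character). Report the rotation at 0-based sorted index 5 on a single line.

All 6 rotations (rotation i = S[i:]+S[:i]):
  rot[0] = 77zyy$
  rot[1] = 7zyy$7
  rot[2] = zyy$77
  rot[3] = yy$77z
  rot[4] = y$77zy
  rot[5] = $77zyy
Sorted (with $ < everything):
  sorted[0] = $77zyy
  sorted[1] = 77zyy$
  sorted[2] = 7zyy$7
  sorted[3] = y$77zy
  sorted[4] = yy$77z
  sorted[5] = zyy$77
sorted[5] = zyy$77

Answer: zyy$77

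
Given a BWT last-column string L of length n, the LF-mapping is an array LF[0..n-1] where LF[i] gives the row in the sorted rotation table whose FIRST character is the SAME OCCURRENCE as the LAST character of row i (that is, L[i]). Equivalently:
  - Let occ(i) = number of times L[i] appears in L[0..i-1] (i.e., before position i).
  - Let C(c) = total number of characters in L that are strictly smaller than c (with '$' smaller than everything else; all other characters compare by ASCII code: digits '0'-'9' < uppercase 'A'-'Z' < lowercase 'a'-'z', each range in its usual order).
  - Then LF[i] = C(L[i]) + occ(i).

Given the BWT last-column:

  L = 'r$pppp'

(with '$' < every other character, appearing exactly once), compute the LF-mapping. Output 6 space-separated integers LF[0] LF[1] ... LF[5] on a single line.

Answer: 5 0 1 2 3 4

Derivation:
Char counts: '$':1, 'p':4, 'r':1
C (first-col start): C('$')=0, C('p')=1, C('r')=5
L[0]='r': occ=0, LF[0]=C('r')+0=5+0=5
L[1]='$': occ=0, LF[1]=C('$')+0=0+0=0
L[2]='p': occ=0, LF[2]=C('p')+0=1+0=1
L[3]='p': occ=1, LF[3]=C('p')+1=1+1=2
L[4]='p': occ=2, LF[4]=C('p')+2=1+2=3
L[5]='p': occ=3, LF[5]=C('p')+3=1+3=4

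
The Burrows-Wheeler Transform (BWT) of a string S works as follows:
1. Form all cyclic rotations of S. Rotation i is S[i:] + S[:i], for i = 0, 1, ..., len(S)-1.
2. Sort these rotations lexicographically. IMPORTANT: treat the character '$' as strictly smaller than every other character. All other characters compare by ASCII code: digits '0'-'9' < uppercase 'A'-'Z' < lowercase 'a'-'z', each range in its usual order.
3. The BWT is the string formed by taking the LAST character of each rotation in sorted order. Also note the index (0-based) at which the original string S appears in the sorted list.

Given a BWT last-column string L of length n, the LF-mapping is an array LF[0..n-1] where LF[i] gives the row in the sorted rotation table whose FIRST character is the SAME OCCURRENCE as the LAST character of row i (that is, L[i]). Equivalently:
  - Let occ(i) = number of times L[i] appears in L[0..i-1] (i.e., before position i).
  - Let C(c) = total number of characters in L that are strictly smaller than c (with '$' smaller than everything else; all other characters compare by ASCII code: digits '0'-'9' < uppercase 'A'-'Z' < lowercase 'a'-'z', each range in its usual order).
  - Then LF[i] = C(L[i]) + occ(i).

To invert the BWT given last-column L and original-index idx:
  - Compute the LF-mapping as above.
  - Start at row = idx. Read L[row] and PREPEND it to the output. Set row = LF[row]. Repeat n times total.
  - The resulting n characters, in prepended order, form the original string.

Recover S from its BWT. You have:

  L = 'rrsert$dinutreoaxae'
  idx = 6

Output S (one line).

Answer: extraterredinosaur$

Derivation:
LF mapping: 10 11 14 4 12 15 0 3 7 8 17 16 13 5 9 1 18 2 6
Walk LF starting at row 6, prepending L[row]:
  step 1: row=6, L[6]='$', prepend. Next row=LF[6]=0
  step 2: row=0, L[0]='r', prepend. Next row=LF[0]=10
  step 3: row=10, L[10]='u', prepend. Next row=LF[10]=17
  step 4: row=17, L[17]='a', prepend. Next row=LF[17]=2
  step 5: row=2, L[2]='s', prepend. Next row=LF[2]=14
  step 6: row=14, L[14]='o', prepend. Next row=LF[14]=9
  step 7: row=9, L[9]='n', prepend. Next row=LF[9]=8
  step 8: row=8, L[8]='i', prepend. Next row=LF[8]=7
  step 9: row=7, L[7]='d', prepend. Next row=LF[7]=3
  step 10: row=3, L[3]='e', prepend. Next row=LF[3]=4
  step 11: row=4, L[4]='r', prepend. Next row=LF[4]=12
  step 12: row=12, L[12]='r', prepend. Next row=LF[12]=13
  step 13: row=13, L[13]='e', prepend. Next row=LF[13]=5
  step 14: row=5, L[5]='t', prepend. Next row=LF[5]=15
  step 15: row=15, L[15]='a', prepend. Next row=LF[15]=1
  step 16: row=1, L[1]='r', prepend. Next row=LF[1]=11
  step 17: row=11, L[11]='t', prepend. Next row=LF[11]=16
  step 18: row=16, L[16]='x', prepend. Next row=LF[16]=18
  step 19: row=18, L[18]='e', prepend. Next row=LF[18]=6
Reversed output: extraterredinosaur$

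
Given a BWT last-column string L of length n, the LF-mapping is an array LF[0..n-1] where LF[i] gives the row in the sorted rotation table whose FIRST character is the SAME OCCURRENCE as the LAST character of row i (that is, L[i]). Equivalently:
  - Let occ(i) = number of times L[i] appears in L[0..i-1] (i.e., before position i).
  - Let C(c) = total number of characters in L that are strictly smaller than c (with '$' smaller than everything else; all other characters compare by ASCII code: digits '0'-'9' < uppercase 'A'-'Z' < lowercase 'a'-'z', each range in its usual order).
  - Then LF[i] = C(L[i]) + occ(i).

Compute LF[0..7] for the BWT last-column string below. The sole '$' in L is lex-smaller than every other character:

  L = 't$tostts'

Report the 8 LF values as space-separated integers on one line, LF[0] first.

Char counts: '$':1, 'o':1, 's':2, 't':4
C (first-col start): C('$')=0, C('o')=1, C('s')=2, C('t')=4
L[0]='t': occ=0, LF[0]=C('t')+0=4+0=4
L[1]='$': occ=0, LF[1]=C('$')+0=0+0=0
L[2]='t': occ=1, LF[2]=C('t')+1=4+1=5
L[3]='o': occ=0, LF[3]=C('o')+0=1+0=1
L[4]='s': occ=0, LF[4]=C('s')+0=2+0=2
L[5]='t': occ=2, LF[5]=C('t')+2=4+2=6
L[6]='t': occ=3, LF[6]=C('t')+3=4+3=7
L[7]='s': occ=1, LF[7]=C('s')+1=2+1=3

Answer: 4 0 5 1 2 6 7 3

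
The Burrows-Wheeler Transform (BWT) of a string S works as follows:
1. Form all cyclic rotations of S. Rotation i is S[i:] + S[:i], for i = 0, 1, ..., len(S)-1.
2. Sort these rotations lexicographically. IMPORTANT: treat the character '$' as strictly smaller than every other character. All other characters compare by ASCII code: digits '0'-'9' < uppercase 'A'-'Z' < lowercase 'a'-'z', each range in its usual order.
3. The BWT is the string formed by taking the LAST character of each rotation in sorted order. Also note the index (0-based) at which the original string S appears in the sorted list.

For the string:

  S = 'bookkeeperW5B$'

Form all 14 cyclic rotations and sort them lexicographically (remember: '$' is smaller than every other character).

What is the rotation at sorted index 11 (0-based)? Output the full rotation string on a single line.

Answer: ookkeeperW5B$b

Derivation:
All 14 rotations (rotation i = S[i:]+S[:i]):
  rot[0] = bookkeeperW5B$
  rot[1] = ookkeeperW5B$b
  rot[2] = okkeeperW5B$bo
  rot[3] = kkeeperW5B$boo
  rot[4] = keeperW5B$book
  rot[5] = eeperW5B$bookk
  rot[6] = eperW5B$bookke
  rot[7] = perW5B$bookkee
  rot[8] = erW5B$bookkeep
  rot[9] = rW5B$bookkeepe
  rot[10] = W5B$bookkeeper
  rot[11] = 5B$bookkeeperW
  rot[12] = B$bookkeeperW5
  rot[13] = $bookkeeperW5B
Sorted (with $ < everything):
  sorted[0] = $bookkeeperW5B
  sorted[1] = 5B$bookkeeperW
  sorted[2] = B$bookkeeperW5
  sorted[3] = W5B$bookkeeper
  sorted[4] = bookkeeperW5B$
  sorted[5] = eeperW5B$bookk
  sorted[6] = eperW5B$bookke
  sorted[7] = erW5B$bookkeep
  sorted[8] = keeperW5B$book
  sorted[9] = kkeeperW5B$boo
  sorted[10] = okkeeperW5B$bo
  sorted[11] = ookkeeperW5B$b
  sorted[12] = perW5B$bookkee
  sorted[13] = rW5B$bookkeepe
sorted[11] = ookkeeperW5B$b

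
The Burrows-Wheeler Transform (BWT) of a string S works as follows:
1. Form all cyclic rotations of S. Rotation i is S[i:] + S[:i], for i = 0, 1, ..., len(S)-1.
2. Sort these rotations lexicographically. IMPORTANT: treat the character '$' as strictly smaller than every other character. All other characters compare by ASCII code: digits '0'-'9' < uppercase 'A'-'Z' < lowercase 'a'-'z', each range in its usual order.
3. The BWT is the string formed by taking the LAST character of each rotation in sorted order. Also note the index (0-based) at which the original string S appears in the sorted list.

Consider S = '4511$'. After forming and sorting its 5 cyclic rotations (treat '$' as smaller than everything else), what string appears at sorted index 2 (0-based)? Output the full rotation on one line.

Answer: 11$45

Derivation:
All 5 rotations (rotation i = S[i:]+S[:i]):
  rot[0] = 4511$
  rot[1] = 511$4
  rot[2] = 11$45
  rot[3] = 1$451
  rot[4] = $4511
Sorted (with $ < everything):
  sorted[0] = $4511
  sorted[1] = 1$451
  sorted[2] = 11$45
  sorted[3] = 4511$
  sorted[4] = 511$4
sorted[2] = 11$45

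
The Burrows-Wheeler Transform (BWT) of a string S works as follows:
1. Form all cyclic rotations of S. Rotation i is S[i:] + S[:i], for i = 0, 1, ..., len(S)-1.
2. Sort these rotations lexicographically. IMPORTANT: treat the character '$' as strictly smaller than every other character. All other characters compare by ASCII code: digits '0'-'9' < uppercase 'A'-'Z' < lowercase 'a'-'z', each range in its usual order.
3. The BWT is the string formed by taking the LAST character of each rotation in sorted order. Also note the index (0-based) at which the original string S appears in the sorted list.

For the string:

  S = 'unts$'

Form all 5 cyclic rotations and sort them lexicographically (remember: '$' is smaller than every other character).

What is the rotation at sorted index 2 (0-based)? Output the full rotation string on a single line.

All 5 rotations (rotation i = S[i:]+S[:i]):
  rot[0] = unts$
  rot[1] = nts$u
  rot[2] = ts$un
  rot[3] = s$unt
  rot[4] = $unts
Sorted (with $ < everything):
  sorted[0] = $unts
  sorted[1] = nts$u
  sorted[2] = s$unt
  sorted[3] = ts$un
  sorted[4] = unts$
sorted[2] = s$unt

Answer: s$unt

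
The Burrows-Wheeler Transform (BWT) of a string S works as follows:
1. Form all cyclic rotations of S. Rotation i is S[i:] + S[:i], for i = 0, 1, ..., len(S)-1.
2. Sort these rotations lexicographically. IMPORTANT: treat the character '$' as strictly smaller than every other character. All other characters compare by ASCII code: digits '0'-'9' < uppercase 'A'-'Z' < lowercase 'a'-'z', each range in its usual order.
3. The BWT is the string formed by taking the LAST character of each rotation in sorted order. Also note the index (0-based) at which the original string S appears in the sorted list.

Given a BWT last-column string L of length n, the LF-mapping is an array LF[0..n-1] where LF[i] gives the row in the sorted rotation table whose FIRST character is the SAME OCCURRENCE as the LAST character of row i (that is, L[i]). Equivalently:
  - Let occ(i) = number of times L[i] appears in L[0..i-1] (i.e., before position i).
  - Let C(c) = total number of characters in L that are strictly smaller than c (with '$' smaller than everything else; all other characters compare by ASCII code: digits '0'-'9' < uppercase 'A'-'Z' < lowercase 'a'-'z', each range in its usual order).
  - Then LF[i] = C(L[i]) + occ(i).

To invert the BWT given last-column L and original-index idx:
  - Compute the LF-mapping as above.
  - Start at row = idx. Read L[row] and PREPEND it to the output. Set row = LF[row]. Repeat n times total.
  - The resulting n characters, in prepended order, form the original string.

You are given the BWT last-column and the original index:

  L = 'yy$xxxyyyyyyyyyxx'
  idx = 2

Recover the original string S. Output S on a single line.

Answer: xxyyyyyxxxyyyyyy$

Derivation:
LF mapping: 6 7 0 1 2 3 8 9 10 11 12 13 14 15 16 4 5
Walk LF starting at row 2, prepending L[row]:
  step 1: row=2, L[2]='$', prepend. Next row=LF[2]=0
  step 2: row=0, L[0]='y', prepend. Next row=LF[0]=6
  step 3: row=6, L[6]='y', prepend. Next row=LF[6]=8
  step 4: row=8, L[8]='y', prepend. Next row=LF[8]=10
  step 5: row=10, L[10]='y', prepend. Next row=LF[10]=12
  step 6: row=12, L[12]='y', prepend. Next row=LF[12]=14
  step 7: row=14, L[14]='y', prepend. Next row=LF[14]=16
  step 8: row=16, L[16]='x', prepend. Next row=LF[16]=5
  step 9: row=5, L[5]='x', prepend. Next row=LF[5]=3
  step 10: row=3, L[3]='x', prepend. Next row=LF[3]=1
  step 11: row=1, L[1]='y', prepend. Next row=LF[1]=7
  step 12: row=7, L[7]='y', prepend. Next row=LF[7]=9
  step 13: row=9, L[9]='y', prepend. Next row=LF[9]=11
  step 14: row=11, L[11]='y', prepend. Next row=LF[11]=13
  step 15: row=13, L[13]='y', prepend. Next row=LF[13]=15
  step 16: row=15, L[15]='x', prepend. Next row=LF[15]=4
  step 17: row=4, L[4]='x', prepend. Next row=LF[4]=2
Reversed output: xxyyyyyxxxyyyyyy$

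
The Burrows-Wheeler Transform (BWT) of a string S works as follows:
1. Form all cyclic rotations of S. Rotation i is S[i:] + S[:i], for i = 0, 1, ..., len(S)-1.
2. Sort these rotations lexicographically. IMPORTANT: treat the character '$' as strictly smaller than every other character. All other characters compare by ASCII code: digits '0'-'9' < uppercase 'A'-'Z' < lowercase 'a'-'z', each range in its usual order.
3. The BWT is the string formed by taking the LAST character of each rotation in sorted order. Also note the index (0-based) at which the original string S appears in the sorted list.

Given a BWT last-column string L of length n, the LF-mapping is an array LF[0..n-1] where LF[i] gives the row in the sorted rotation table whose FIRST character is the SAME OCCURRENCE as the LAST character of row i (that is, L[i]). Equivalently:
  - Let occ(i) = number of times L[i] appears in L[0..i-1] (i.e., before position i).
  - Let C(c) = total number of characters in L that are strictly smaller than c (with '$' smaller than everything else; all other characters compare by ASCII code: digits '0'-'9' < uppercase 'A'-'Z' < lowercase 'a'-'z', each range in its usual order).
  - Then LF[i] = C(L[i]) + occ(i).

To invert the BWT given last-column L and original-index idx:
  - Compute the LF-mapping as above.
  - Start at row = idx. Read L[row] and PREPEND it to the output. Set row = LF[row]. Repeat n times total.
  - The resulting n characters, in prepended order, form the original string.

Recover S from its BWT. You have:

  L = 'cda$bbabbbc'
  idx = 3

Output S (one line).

Answer: bbbbcdaabc$

Derivation:
LF mapping: 8 10 1 0 3 4 2 5 6 7 9
Walk LF starting at row 3, prepending L[row]:
  step 1: row=3, L[3]='$', prepend. Next row=LF[3]=0
  step 2: row=0, L[0]='c', prepend. Next row=LF[0]=8
  step 3: row=8, L[8]='b', prepend. Next row=LF[8]=6
  step 4: row=6, L[6]='a', prepend. Next row=LF[6]=2
  step 5: row=2, L[2]='a', prepend. Next row=LF[2]=1
  step 6: row=1, L[1]='d', prepend. Next row=LF[1]=10
  step 7: row=10, L[10]='c', prepend. Next row=LF[10]=9
  step 8: row=9, L[9]='b', prepend. Next row=LF[9]=7
  step 9: row=7, L[7]='b', prepend. Next row=LF[7]=5
  step 10: row=5, L[5]='b', prepend. Next row=LF[5]=4
  step 11: row=4, L[4]='b', prepend. Next row=LF[4]=3
Reversed output: bbbbcdaabc$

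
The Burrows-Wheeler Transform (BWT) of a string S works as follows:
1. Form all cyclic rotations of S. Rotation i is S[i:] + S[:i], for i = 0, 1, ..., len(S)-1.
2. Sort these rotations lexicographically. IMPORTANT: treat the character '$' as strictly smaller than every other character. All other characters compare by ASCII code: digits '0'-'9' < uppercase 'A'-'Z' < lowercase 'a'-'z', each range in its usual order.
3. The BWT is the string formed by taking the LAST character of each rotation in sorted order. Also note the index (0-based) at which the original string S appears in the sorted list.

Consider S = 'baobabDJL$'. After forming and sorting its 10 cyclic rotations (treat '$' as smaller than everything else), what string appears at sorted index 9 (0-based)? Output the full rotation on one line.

All 10 rotations (rotation i = S[i:]+S[:i]):
  rot[0] = baobabDJL$
  rot[1] = aobabDJL$b
  rot[2] = obabDJL$ba
  rot[3] = babDJL$bao
  rot[4] = abDJL$baob
  rot[5] = bDJL$baoba
  rot[6] = DJL$baobab
  rot[7] = JL$baobabD
  rot[8] = L$baobabDJ
  rot[9] = $baobabDJL
Sorted (with $ < everything):
  sorted[0] = $baobabDJL
  sorted[1] = DJL$baobab
  sorted[2] = JL$baobabD
  sorted[3] = L$baobabDJ
  sorted[4] = abDJL$baob
  sorted[5] = aobabDJL$b
  sorted[6] = bDJL$baoba
  sorted[7] = babDJL$bao
  sorted[8] = baobabDJL$
  sorted[9] = obabDJL$ba
sorted[9] = obabDJL$ba

Answer: obabDJL$ba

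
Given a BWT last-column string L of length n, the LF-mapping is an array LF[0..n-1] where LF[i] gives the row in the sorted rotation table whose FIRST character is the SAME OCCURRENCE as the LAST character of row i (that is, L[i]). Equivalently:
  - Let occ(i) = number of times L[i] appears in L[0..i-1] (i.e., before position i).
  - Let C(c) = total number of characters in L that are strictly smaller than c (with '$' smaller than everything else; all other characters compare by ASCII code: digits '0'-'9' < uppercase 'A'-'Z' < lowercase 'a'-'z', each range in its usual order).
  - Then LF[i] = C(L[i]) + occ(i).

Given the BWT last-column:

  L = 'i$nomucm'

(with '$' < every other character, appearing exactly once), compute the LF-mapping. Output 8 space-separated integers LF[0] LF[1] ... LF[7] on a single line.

Answer: 2 0 5 6 3 7 1 4

Derivation:
Char counts: '$':1, 'c':1, 'i':1, 'm':2, 'n':1, 'o':1, 'u':1
C (first-col start): C('$')=0, C('c')=1, C('i')=2, C('m')=3, C('n')=5, C('o')=6, C('u')=7
L[0]='i': occ=0, LF[0]=C('i')+0=2+0=2
L[1]='$': occ=0, LF[1]=C('$')+0=0+0=0
L[2]='n': occ=0, LF[2]=C('n')+0=5+0=5
L[3]='o': occ=0, LF[3]=C('o')+0=6+0=6
L[4]='m': occ=0, LF[4]=C('m')+0=3+0=3
L[5]='u': occ=0, LF[5]=C('u')+0=7+0=7
L[6]='c': occ=0, LF[6]=C('c')+0=1+0=1
L[7]='m': occ=1, LF[7]=C('m')+1=3+1=4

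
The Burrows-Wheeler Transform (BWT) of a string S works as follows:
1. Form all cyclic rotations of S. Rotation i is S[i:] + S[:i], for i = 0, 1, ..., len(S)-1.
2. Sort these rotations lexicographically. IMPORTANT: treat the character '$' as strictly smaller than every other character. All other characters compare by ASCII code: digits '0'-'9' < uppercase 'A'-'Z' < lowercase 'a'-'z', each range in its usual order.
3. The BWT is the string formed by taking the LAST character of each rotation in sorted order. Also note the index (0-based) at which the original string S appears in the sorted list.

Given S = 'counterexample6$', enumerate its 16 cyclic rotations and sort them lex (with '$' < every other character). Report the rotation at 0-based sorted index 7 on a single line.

All 16 rotations (rotation i = S[i:]+S[:i]):
  rot[0] = counterexample6$
  rot[1] = ounterexample6$c
  rot[2] = unterexample6$co
  rot[3] = nterexample6$cou
  rot[4] = terexample6$coun
  rot[5] = erexample6$count
  rot[6] = rexample6$counte
  rot[7] = example6$counter
  rot[8] = xample6$countere
  rot[9] = ample6$counterex
  rot[10] = mple6$counterexa
  rot[11] = ple6$counterexam
  rot[12] = le6$counterexamp
  rot[13] = e6$counterexampl
  rot[14] = 6$counterexample
  rot[15] = $counterexample6
Sorted (with $ < everything):
  sorted[0] = $counterexample6
  sorted[1] = 6$counterexample
  sorted[2] = ample6$counterex
  sorted[3] = counterexample6$
  sorted[4] = e6$counterexampl
  sorted[5] = erexample6$count
  sorted[6] = example6$counter
  sorted[7] = le6$counterexamp
  sorted[8] = mple6$counterexa
  sorted[9] = nterexample6$cou
  sorted[10] = ounterexample6$c
  sorted[11] = ple6$counterexam
  sorted[12] = rexample6$counte
  sorted[13] = terexample6$coun
  sorted[14] = unterexample6$co
  sorted[15] = xample6$countere
sorted[7] = le6$counterexamp

Answer: le6$counterexamp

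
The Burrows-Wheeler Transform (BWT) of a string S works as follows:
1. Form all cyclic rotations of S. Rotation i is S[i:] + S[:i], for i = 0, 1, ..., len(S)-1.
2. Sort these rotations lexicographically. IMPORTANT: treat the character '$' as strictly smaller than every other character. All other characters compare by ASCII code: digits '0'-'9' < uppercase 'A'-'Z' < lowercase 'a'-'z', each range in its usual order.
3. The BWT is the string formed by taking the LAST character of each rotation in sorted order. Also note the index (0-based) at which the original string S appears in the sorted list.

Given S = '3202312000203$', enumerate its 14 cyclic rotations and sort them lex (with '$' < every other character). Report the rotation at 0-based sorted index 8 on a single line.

Answer: 202312000203$3

Derivation:
All 14 rotations (rotation i = S[i:]+S[:i]):
  rot[0] = 3202312000203$
  rot[1] = 202312000203$3
  rot[2] = 02312000203$32
  rot[3] = 2312000203$320
  rot[4] = 312000203$3202
  rot[5] = 12000203$32023
  rot[6] = 2000203$320231
  rot[7] = 000203$3202312
  rot[8] = 00203$32023120
  rot[9] = 0203$320231200
  rot[10] = 203$3202312000
  rot[11] = 03$32023120002
  rot[12] = 3$320231200020
  rot[13] = $3202312000203
Sorted (with $ < everything):
  sorted[0] = $3202312000203
  sorted[1] = 000203$3202312
  sorted[2] = 00203$32023120
  sorted[3] = 0203$320231200
  sorted[4] = 02312000203$32
  sorted[5] = 03$32023120002
  sorted[6] = 12000203$32023
  sorted[7] = 2000203$320231
  sorted[8] = 202312000203$3
  sorted[9] = 203$3202312000
  sorted[10] = 2312000203$320
  sorted[11] = 3$320231200020
  sorted[12] = 312000203$3202
  sorted[13] = 3202312000203$
sorted[8] = 202312000203$3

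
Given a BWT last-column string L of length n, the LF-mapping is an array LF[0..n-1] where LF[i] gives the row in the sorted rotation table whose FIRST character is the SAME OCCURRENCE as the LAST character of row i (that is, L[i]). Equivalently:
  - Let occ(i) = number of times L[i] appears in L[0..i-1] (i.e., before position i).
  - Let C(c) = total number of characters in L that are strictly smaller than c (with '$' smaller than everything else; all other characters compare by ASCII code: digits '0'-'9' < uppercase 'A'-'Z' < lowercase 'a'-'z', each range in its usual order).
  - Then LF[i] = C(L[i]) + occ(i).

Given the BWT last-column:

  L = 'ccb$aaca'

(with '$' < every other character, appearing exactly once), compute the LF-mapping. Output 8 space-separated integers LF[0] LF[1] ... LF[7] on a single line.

Answer: 5 6 4 0 1 2 7 3

Derivation:
Char counts: '$':1, 'a':3, 'b':1, 'c':3
C (first-col start): C('$')=0, C('a')=1, C('b')=4, C('c')=5
L[0]='c': occ=0, LF[0]=C('c')+0=5+0=5
L[1]='c': occ=1, LF[1]=C('c')+1=5+1=6
L[2]='b': occ=0, LF[2]=C('b')+0=4+0=4
L[3]='$': occ=0, LF[3]=C('$')+0=0+0=0
L[4]='a': occ=0, LF[4]=C('a')+0=1+0=1
L[5]='a': occ=1, LF[5]=C('a')+1=1+1=2
L[6]='c': occ=2, LF[6]=C('c')+2=5+2=7
L[7]='a': occ=2, LF[7]=C('a')+2=1+2=3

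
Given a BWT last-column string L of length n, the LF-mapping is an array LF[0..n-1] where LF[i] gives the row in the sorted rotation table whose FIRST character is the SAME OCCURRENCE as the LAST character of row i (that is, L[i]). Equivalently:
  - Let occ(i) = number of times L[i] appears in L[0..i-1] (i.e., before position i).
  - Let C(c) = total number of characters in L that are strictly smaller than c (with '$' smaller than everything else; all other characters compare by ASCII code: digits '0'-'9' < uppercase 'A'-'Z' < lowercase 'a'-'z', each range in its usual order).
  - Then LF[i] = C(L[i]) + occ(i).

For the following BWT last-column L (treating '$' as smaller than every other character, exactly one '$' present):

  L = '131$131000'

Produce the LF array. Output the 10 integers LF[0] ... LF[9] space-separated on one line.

Char counts: '$':1, '0':3, '1':4, '3':2
C (first-col start): C('$')=0, C('0')=1, C('1')=4, C('3')=8
L[0]='1': occ=0, LF[0]=C('1')+0=4+0=4
L[1]='3': occ=0, LF[1]=C('3')+0=8+0=8
L[2]='1': occ=1, LF[2]=C('1')+1=4+1=5
L[3]='$': occ=0, LF[3]=C('$')+0=0+0=0
L[4]='1': occ=2, LF[4]=C('1')+2=4+2=6
L[5]='3': occ=1, LF[5]=C('3')+1=8+1=9
L[6]='1': occ=3, LF[6]=C('1')+3=4+3=7
L[7]='0': occ=0, LF[7]=C('0')+0=1+0=1
L[8]='0': occ=1, LF[8]=C('0')+1=1+1=2
L[9]='0': occ=2, LF[9]=C('0')+2=1+2=3

Answer: 4 8 5 0 6 9 7 1 2 3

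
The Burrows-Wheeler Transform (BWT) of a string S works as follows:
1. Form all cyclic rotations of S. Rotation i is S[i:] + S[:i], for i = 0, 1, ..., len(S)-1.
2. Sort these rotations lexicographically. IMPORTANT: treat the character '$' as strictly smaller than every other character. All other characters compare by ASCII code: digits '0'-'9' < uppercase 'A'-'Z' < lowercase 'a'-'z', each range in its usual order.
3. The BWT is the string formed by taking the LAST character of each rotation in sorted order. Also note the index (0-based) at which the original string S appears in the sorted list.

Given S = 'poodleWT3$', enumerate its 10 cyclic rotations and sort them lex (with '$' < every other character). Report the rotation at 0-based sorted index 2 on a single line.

Answer: T3$poodleW

Derivation:
All 10 rotations (rotation i = S[i:]+S[:i]):
  rot[0] = poodleWT3$
  rot[1] = oodleWT3$p
  rot[2] = odleWT3$po
  rot[3] = dleWT3$poo
  rot[4] = leWT3$pood
  rot[5] = eWT3$poodl
  rot[6] = WT3$poodle
  rot[7] = T3$poodleW
  rot[8] = 3$poodleWT
  rot[9] = $poodleWT3
Sorted (with $ < everything):
  sorted[0] = $poodleWT3
  sorted[1] = 3$poodleWT
  sorted[2] = T3$poodleW
  sorted[3] = WT3$poodle
  sorted[4] = dleWT3$poo
  sorted[5] = eWT3$poodl
  sorted[6] = leWT3$pood
  sorted[7] = odleWT3$po
  sorted[8] = oodleWT3$p
  sorted[9] = poodleWT3$
sorted[2] = T3$poodleW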